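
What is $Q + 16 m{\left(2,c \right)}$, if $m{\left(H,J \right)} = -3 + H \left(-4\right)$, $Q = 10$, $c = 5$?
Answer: $-166$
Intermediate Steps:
$m{\left(H,J \right)} = -3 - 4 H$
$Q + 16 m{\left(2,c \right)} = 10 + 16 \left(-3 - 8\right) = 10 + 16 \left(-11\right) = 10 - 176 = -166$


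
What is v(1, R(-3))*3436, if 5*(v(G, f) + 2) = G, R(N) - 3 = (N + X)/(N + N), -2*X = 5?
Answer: -30924/5 ≈ -6184.8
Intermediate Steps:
X = -5/2 (X = -½*5 = -5/2 ≈ -2.5000)
R(N) = 3 + (-5/2 + N)/(2*N) (R(N) = 3 + (N - 5/2)/(N + N) = 3 + (-5/2 + N)/((2*N)) = 3 + (-5/2 + N)*(1/(2*N)) = 3 + (-5/2 + N)/(2*N))
v(G, f) = -2 + G/5
v(1, R(-3))*3436 = (-2 + (⅕)*1)*3436 = (-2 + ⅕)*3436 = -9/5*3436 = -30924/5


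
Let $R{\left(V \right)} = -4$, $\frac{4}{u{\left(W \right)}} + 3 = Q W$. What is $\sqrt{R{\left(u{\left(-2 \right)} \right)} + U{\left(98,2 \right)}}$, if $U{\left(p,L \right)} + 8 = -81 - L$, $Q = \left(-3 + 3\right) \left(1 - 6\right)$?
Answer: $i \sqrt{95} \approx 9.7468 i$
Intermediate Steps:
$Q = 0$ ($Q = 0 \left(-5\right) = 0$)
$U{\left(p,L \right)} = -89 - L$ ($U{\left(p,L \right)} = -8 - \left(81 + L\right) = -89 - L$)
$u{\left(W \right)} = - \frac{4}{3}$ ($u{\left(W \right)} = \frac{4}{-3 + 0 W} = \frac{4}{-3 + 0} = \frac{4}{-3} = 4 \left(- \frac{1}{3}\right) = - \frac{4}{3}$)
$\sqrt{R{\left(u{\left(-2 \right)} \right)} + U{\left(98,2 \right)}} = \sqrt{-4 - 91} = \sqrt{-95} = i \sqrt{95}$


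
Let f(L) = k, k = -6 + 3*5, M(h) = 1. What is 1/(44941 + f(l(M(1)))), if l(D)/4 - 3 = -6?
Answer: 1/44950 ≈ 2.2247e-5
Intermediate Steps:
k = 9 (k = -6 + 15 = 9)
l(D) = -12 (l(D) = 12 + 4*(-6) = 12 - 24 = -12)
f(L) = 9
1/(44941 + f(l(M(1)))) = 1/(44941 + 9) = 1/44950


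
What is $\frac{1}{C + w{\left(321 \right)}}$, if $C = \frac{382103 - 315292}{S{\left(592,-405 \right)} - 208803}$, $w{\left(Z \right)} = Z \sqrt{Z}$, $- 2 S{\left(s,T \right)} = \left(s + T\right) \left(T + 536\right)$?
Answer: $\frac{59074687066}{6464903101265525165} + \frac{62741075097489 \sqrt{321}}{6464903101265525165} \approx 0.00017389$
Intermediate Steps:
$S{\left(s,T \right)} = - \frac{\left(536 + T\right) \left(T + s\right)}{2}$ ($S{\left(s,T \right)} = - \frac{\left(s + T\right) \left(T + 536\right)}{2} = - \frac{\left(T + s\right) \left(536 + T\right)}{2} = - \frac{\left(536 + T\right) \left(T + s\right)}{2}$)
$w{\left(Z \right)} = Z^{\frac{3}{2}}$
$C = - \frac{133622}{442103}$ ($C = \frac{382103 - 315292}{\left(\left(-268\right) \left(-405\right) - 158656 - \frac{\left(-405\right)^{2}}{2} - \left(- \frac{405}{2}\right) 592\right) - 208803} = \frac{66811}{\left(108540 - 158656 - \frac{164025}{2} + 119880\right) - 208803} = \frac{66811}{- \frac{24497}{2} - 208803} = \frac{66811}{- \frac{442103}{2}} = 66811 \left(- \frac{2}{442103}\right) = - \frac{133622}{442103} \approx -0.30224$)
$\frac{1}{C + w{\left(321 \right)}} = \frac{1}{- \frac{133622}{442103} + 321^{\frac{3}{2}}} = \frac{1}{- \frac{133622}{442103} + 321 \sqrt{321}}$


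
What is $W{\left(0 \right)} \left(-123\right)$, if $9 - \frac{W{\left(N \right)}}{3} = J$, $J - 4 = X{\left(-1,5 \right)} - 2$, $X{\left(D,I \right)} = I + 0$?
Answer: $-738$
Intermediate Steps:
$X{\left(D,I \right)} = I$
$J = 7$ ($J = 4 + \left(5 - 2\right) = 4 + 3 = 7$)
$W{\left(N \right)} = 6$ ($W{\left(N \right)} = 27 - 21 = 6$)
$W{\left(0 \right)} \left(-123\right) = 6 \left(-123\right) = -738$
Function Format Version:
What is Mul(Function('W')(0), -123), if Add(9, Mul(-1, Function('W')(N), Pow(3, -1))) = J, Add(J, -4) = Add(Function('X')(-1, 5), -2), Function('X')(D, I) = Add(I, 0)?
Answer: -738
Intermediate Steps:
Function('X')(D, I) = I
J = 7 (J = Add(4, Add(5, -2)) = Add(4, 3) = 7)
Function('W')(N) = 6 (Function('W')(N) = Add(27, Mul(-3, 7)) = Add(27, -21) = 6)
Mul(Function('W')(0), -123) = Mul(6, -123) = -738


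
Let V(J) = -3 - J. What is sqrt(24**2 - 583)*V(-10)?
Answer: 7*I*sqrt(7) ≈ 18.52*I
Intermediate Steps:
sqrt(24**2 - 583)*V(-10) = sqrt(24**2 - 583)*(-3 - 1*(-10)) = sqrt(576 - 583)*(-3 + 10) = sqrt(-7)*7 = (I*sqrt(7))*7 = 7*I*sqrt(7)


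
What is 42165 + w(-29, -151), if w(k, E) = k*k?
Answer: 43006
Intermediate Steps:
w(k, E) = k²
42165 + w(-29, -151) = 42165 + (-29)² = 42165 + 841 = 43006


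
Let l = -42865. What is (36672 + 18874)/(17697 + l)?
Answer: -27773/12584 ≈ -2.2070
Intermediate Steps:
(36672 + 18874)/(17697 + l) = (36672 + 18874)/(17697 - 42865) = 55546/(-25168) = 55546*(-1/25168) = -27773/12584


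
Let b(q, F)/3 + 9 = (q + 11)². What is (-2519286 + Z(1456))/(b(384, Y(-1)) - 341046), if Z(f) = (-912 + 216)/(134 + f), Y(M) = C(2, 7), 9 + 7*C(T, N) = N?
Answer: -333805453/16827765 ≈ -19.837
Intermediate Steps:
C(T, N) = -9/7 + N/7
Y(M) = -2/7 (Y(M) = -9/7 + (⅐)*7 = -9/7 + 1 = -2/7)
Z(f) = -696/(134 + f)
b(q, F) = -27 + 3*(11 + q)² (b(q, F) = -27 + 3*(q + 11)² = -27 + 3*(11 + q)²)
(-2519286 + Z(1456))/(b(384, Y(-1)) - 341046) = (-2519286 - 696/(134 + 1456))/((-27 + 3*(11 + 384)²) - 341046) = (-2519286 - 696/1590)/((-27 + 3*395²) - 341046) = (-2519286 - 696*1/1590)/((-27 + 3*156025) - 341046) = (-2519286 - 116/265)/((-27 + 468075) - 341046) = -667610906/(265*(468048 - 341046)) = -667610906/265/127002 = -667610906/265*1/127002 = -333805453/16827765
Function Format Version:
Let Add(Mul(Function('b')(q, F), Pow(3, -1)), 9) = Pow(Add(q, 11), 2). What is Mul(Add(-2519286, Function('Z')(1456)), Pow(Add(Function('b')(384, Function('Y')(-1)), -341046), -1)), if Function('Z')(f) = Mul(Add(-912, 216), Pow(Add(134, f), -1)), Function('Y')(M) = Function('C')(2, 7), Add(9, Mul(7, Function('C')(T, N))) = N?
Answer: Rational(-333805453, 16827765) ≈ -19.837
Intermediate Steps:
Function('C')(T, N) = Add(Rational(-9, 7), Mul(Rational(1, 7), N))
Function('Y')(M) = Rational(-2, 7) (Function('Y')(M) = Add(Rational(-9, 7), Mul(Rational(1, 7), 7)) = Add(Rational(-9, 7), 1) = Rational(-2, 7))
Function('Z')(f) = Mul(-696, Pow(Add(134, f), -1))
Function('b')(q, F) = Add(-27, Mul(3, Pow(Add(11, q), 2))) (Function('b')(q, F) = Add(-27, Mul(3, Pow(Add(q, 11), 2))) = Add(-27, Mul(3, Pow(Add(11, q), 2))))
Mul(Add(-2519286, Function('Z')(1456)), Pow(Add(Function('b')(384, Function('Y')(-1)), -341046), -1)) = Mul(Add(-2519286, Mul(-696, Pow(Add(134, 1456), -1))), Pow(Add(Add(-27, Mul(3, Pow(Add(11, 384), 2))), -341046), -1)) = Mul(Add(-2519286, Mul(-696, Pow(1590, -1))), Pow(Add(Add(-27, Mul(3, Pow(395, 2))), -341046), -1)) = Mul(Add(-2519286, Mul(-696, Rational(1, 1590))), Pow(Add(Add(-27, Mul(3, 156025)), -341046), -1)) = Mul(Add(-2519286, Rational(-116, 265)), Pow(Add(Add(-27, 468075), -341046), -1)) = Mul(Rational(-667610906, 265), Pow(Add(468048, -341046), -1)) = Mul(Rational(-667610906, 265), Pow(127002, -1)) = Mul(Rational(-667610906, 265), Rational(1, 127002)) = Rational(-333805453, 16827765)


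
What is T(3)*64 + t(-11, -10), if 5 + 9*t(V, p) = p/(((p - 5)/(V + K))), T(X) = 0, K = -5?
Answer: -47/27 ≈ -1.7407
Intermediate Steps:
t(V, p) = -5/9 + p*(-5 + V)/(9*(-5 + p)) (t(V, p) = -5/9 + (p/(((p - 5)/(V - 5))))/9 = -5/9 + (p/(((-5 + p)/(-5 + V))))/9 = -5/9 + (p*((-5 + V)/(-5 + p)))/9 = -5/9 + (p*(-5 + V)/(-5 + p))/9 = -5/9 + p*(-5 + V)/(9*(-5 + p)))
T(3)*64 + t(-11, -10) = 0*64 + (25 - 10*(-10) - 11*(-10))/(9*(-5 - 10)) = 0 + (1/9)*(25 + 100 + 110)/(-15) = 0 + (1/9)*(-1/15)*235 = 0 - 47/27 = -47/27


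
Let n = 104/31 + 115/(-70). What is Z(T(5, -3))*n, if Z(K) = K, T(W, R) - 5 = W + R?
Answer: 743/62 ≈ 11.984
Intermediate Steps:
T(W, R) = 5 + R + W (T(W, R) = 5 + (W + R) = 5 + (R + W) = 5 + R + W)
n = 743/434 (n = 104*(1/31) + 115*(-1/70) = 104/31 - 23/14 = 743/434 ≈ 1.7120)
Z(T(5, -3))*n = (5 - 3 + 5)*(743/434) = 7*(743/434) = 743/62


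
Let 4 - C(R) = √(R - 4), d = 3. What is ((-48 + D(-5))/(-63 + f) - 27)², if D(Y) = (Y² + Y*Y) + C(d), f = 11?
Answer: (1410 - I)²/2704 ≈ 735.24 - 1.0429*I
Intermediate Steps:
C(R) = 4 - √(-4 + R) (C(R) = 4 - √(R - 4) = 4 - √(-4 + R))
D(Y) = 4 - I + 2*Y² (D(Y) = (Y² + Y*Y) + (4 - √(-4 + 3)) = (Y² + Y²) + (4 - √(-1)) = 2*Y² + (4 - I) = 4 - I + 2*Y²)
((-48 + D(-5))/(-63 + f) - 27)² = ((-48 + (4 - I + 2*(-5)²))/(-63 + 11) - 27)² = ((-48 + (4 - I + 2*25))/(-52) - 27)² = ((-48 + (4 - I + 50))*(-1/52) - 27)² = ((-48 + (54 - I))*(-1/52) - 27)² = ((6 - I)*(-1/52) - 27)² = ((-3/26 + I/52) - 27)² = (-705/26 + I/52)²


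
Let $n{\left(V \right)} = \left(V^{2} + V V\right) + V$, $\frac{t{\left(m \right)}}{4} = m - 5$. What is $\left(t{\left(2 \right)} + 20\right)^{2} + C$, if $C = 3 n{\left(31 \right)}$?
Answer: $5923$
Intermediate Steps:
$t{\left(m \right)} = -20 + 4 m$ ($t{\left(m \right)} = 4 \left(m - 5\right) = 4 \left(-5 + m\right) = -20 + 4 m$)
$n{\left(V \right)} = V + 2 V^{2}$ ($n{\left(V \right)} = \left(V^{2} + V^{2}\right) + V = 2 V^{2} + V = V + 2 V^{2}$)
$C = 5859$ ($C = 3 \cdot 31 \left(1 + 2 \cdot 31\right) = 3 \cdot 31 \left(1 + 62\right) = 3 \cdot 31 \cdot 63 = 3 \cdot 1953 = 5859$)
$\left(t{\left(2 \right)} + 20\right)^{2} + C = \left(\left(-20 + 4 \cdot 2\right) + 20\right)^{2} + 5859 = \left(\left(-20 + 8\right) + 20\right)^{2} + 5859 = \left(-12 + 20\right)^{2} + 5859 = 8^{2} + 5859 = 64 + 5859 = 5923$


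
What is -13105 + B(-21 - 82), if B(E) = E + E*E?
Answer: -2599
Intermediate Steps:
B(E) = E + E²
-13105 + B(-21 - 82) = -13105 + (-21 - 82)*(1 + (-21 - 82)) = -13105 - 103*(1 - 103) = -13105 - 103*(-102) = -13105 + 10506 = -2599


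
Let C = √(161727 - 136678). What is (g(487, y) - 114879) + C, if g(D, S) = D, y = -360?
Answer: -114392 + √25049 ≈ -1.1423e+5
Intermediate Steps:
C = √25049 ≈ 158.27
(g(487, y) - 114879) + C = (487 - 114879) + √25049 = -114392 + √25049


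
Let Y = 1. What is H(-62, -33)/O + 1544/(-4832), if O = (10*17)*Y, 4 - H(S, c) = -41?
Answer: -563/10268 ≈ -0.054831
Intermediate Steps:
H(S, c) = 45 (H(S, c) = 4 - 1*(-41) = 4 + 41 = 45)
O = 170 (O = (10*17)*1 = 170*1 = 170)
H(-62, -33)/O + 1544/(-4832) = 45/170 + 1544/(-4832) = 45*(1/170) + 1544*(-1/4832) = 9/34 - 193/604 = -563/10268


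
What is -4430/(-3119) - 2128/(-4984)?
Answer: 512792/277591 ≈ 1.8473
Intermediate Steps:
-4430/(-3119) - 2128/(-4984) = -4430*(-1/3119) - 2128*(-1/4984) = 4430/3119 + 38/89 = 512792/277591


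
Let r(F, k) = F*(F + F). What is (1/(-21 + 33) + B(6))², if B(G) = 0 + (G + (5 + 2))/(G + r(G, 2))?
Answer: 1/16 ≈ 0.062500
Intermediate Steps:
r(F, k) = 2*F² (r(F, k) = F*(2*F) = 2*F²)
B(G) = (7 + G)/(G + 2*G²) (B(G) = 0 + (G + (5 + 2))/(G + 2*G²) = 0 + (G + 7)/(G + 2*G²) = 0 + (7 + G)/(G + 2*G²) = (7 + G)/(G + 2*G²))
(1/(-21 + 33) + B(6))² = (1/(-21 + 33) + (7 + 6)/(6*(1 + 2*6)))² = (1/12 + (⅙)*13/(1 + 12))² = (1/12 + (⅙)*13/13)² = (1/12 + (⅙)*(1/13)*13)² = (1/12 + ⅙)² = (¼)² = 1/16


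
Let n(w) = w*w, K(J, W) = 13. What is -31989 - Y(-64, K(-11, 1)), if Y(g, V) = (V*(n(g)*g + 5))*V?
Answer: 44269502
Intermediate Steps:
n(w) = w**2
Y(g, V) = V**2*(5 + g**3) (Y(g, V) = (V*(g**2*g + 5))*V = (V*(g**3 + 5))*V = (V*(5 + g**3))*V = V**2*(5 + g**3))
-31989 - Y(-64, K(-11, 1)) = -31989 - 13**2*(5 + (-64)**3) = -31989 - 169*(5 - 262144) = -31989 - 169*(-262139) = -31989 - 1*(-44301491) = -31989 + 44301491 = 44269502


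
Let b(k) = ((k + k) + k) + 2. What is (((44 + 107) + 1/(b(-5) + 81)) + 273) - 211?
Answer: 14485/68 ≈ 213.01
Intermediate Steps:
b(k) = 2 + 3*k (b(k) = (2*k + k) + 2 = 3*k + 2 = 2 + 3*k)
(((44 + 107) + 1/(b(-5) + 81)) + 273) - 211 = (((44 + 107) + 1/((2 + 3*(-5)) + 81)) + 273) - 211 = ((151 + 1/((2 - 15) + 81)) + 273) - 211 = ((151 + 1/(-13 + 81)) + 273) - 211 = ((151 + 1/68) + 273) - 211 = (10269/68 + 273) - 211 = 28833/68 - 211 = 14485/68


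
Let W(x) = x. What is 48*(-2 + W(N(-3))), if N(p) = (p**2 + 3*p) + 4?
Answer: 96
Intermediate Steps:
N(p) = 4 + p**2 + 3*p
48*(-2 + W(N(-3))) = 48*(-2 + (4 + (-3)**2 + 3*(-3))) = 48*(-2 + (4 + 9 - 9)) = 48*(-2 + 4) = 48*2 = 96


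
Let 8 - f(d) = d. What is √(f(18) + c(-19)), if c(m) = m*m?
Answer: 3*√39 ≈ 18.735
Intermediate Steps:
c(m) = m²
f(d) = 8 - d
√(f(18) + c(-19)) = √((8 - 1*18) + (-19)²) = √((8 - 18) + 361) = √(-10 + 361) = √351 = 3*√39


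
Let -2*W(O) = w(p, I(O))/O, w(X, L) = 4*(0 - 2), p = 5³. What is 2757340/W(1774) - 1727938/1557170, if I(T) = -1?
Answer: 952116249725681/778585 ≈ 1.2229e+9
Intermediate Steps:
p = 125
w(X, L) = -8 (w(X, L) = 4*(-2) = -8)
W(O) = 4/O (W(O) = -(-4)/O = 4/O)
2757340/W(1774) - 1727938/1557170 = 2757340/((4/1774)) - 1727938/1557170 = 2757340/((4*(1/1774))) - 1727938*1/1557170 = 2757340/(2/887) - 863969/778585 = 2757340*(887/2) - 863969/778585 = 1222880290 - 863969/778585 = 952116249725681/778585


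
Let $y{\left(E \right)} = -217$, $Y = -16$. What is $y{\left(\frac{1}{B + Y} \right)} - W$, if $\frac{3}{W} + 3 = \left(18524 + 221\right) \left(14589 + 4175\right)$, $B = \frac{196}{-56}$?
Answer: $- \frac{76325665412}{351731177} \approx -217.0$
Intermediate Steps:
$B = - \frac{7}{2}$ ($B = 196 \left(- \frac{1}{56}\right) = - \frac{7}{2} \approx -3.5$)
$W = \frac{3}{351731177}$ ($W = \frac{3}{-3 + \left(18524 + 221\right) \left(14589 + 4175\right)} = \frac{3}{-3 + 18745 \cdot 18764} = \frac{3}{-3 + 351731180} = \frac{3}{351731177} \approx 8.5292 \cdot 10^{-9}$)
$y{\left(\frac{1}{B + Y} \right)} - W = -217 - \frac{3}{351731177} = - \frac{76325665412}{351731177}$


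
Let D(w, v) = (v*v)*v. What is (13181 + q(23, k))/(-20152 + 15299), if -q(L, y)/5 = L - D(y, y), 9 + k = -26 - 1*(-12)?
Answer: 47769/4853 ≈ 9.8432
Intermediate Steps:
k = -23 (k = -9 + (-26 - 1*(-12)) = -9 + (-26 + 12) = -9 - 14 = -23)
D(w, v) = v³ (D(w, v) = v²*v = v³)
q(L, y) = -5*L + 5*y³ (q(L, y) = -5*(L - y³) = -5*L + 5*y³)
(13181 + q(23, k))/(-20152 + 15299) = (13181 + (-5*23 + 5*(-23)³))/(-20152 + 15299) = (13181 + (-115 + 5*(-12167)))/(-4853) = (13181 + (-115 - 60835))*(-1/4853) = (13181 - 60950)*(-1/4853) = -47769*(-1/4853) = 47769/4853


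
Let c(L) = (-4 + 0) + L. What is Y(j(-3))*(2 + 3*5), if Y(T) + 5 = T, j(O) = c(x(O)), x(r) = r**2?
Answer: 0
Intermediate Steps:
c(L) = -4 + L
j(O) = -4 + O**2
Y(T) = -5 + T
Y(j(-3))*(2 + 3*5) = (-5 + (-4 + (-3)**2))*(2 + 3*5) = (-5 + (-4 + 9))*(2 + 15) = (-5 + 5)*17 = 0*17 = 0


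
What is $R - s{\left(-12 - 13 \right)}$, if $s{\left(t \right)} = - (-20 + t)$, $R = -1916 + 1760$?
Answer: $-201$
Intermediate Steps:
$R = -156$
$s{\left(t \right)} = 20 - t$
$R - s{\left(-12 - 13 \right)} = -156 - \left(20 - \left(-12 - 13\right)\right) = -156 - \left(20 - -25\right) = -156 - \left(20 + 25\right) = -156 - 45 = -201$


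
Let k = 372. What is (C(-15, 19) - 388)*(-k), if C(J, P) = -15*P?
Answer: 250356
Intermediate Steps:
(C(-15, 19) - 388)*(-k) = (-15*19 - 388)*(-1*372) = (-285 - 388)*(-372) = -673*(-372) = 250356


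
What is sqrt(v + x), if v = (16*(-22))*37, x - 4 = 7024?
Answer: 2*I*sqrt(1499) ≈ 77.434*I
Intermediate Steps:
x = 7028 (x = 4 + 7024 = 7028)
v = -13024 (v = -352*37 = -13024)
sqrt(v + x) = sqrt(-13024 + 7028) = sqrt(-5996) = 2*I*sqrt(1499)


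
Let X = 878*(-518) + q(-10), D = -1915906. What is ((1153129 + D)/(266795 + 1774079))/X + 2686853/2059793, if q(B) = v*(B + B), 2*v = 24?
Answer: 2495248281846134129/1912903946713389608 ≈ 1.3044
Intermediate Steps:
v = 12 (v = (½)*24 = 12)
q(B) = 24*B (q(B) = 12*(B + B) = 12*(2*B) = 24*B)
X = -455044 (X = 878*(-518) + 24*(-10) = -454804 - 240 = -455044)
((1153129 + D)/(266795 + 1774079))/X + 2686853/2059793 = ((1153129 - 1915906)/(266795 + 1774079))/(-455044) + 2686853/2059793 = -762777/2040874*(-1/455044) + 2686853*(1/2059793) = -762777*1/2040874*(-1/455044) + 2686853/2059793 = -762777/2040874*(-1/455044) + 2686853/2059793 = 762777/928687468456 + 2686853/2059793 = 2495248281846134129/1912903946713389608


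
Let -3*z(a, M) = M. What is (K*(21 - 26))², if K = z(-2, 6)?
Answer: 100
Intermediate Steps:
z(a, M) = -M/3
K = -2 (K = -⅓*6 = -2)
(K*(21 - 26))² = (-2*(21 - 26))² = (-2*(-5))² = 10² = 100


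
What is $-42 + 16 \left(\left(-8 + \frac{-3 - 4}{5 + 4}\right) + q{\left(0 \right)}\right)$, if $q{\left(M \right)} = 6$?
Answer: $- \frac{778}{9} \approx -86.444$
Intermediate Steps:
$-42 + 16 \left(\left(-8 + \frac{-3 - 4}{5 + 4}\right) + q{\left(0 \right)}\right) = -42 + 16 \left(\left(-8 + \frac{-3 - 4}{5 + 4}\right) + 6\right) = -42 + 16 \left(\left(-8 - \frac{7}{9}\right) + 6\right) = -42 + 16 \left(- \frac{79}{9} + 6\right) = -42 + 16 \left(- \frac{25}{9}\right) = -42 - \frac{400}{9} = - \frac{778}{9}$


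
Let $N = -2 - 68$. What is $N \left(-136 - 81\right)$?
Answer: $15190$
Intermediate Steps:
$N = -70$ ($N = -2 - 68 = -70$)
$N \left(-136 - 81\right) = - 70 \left(-136 - 81\right) = \left(-70\right) \left(-217\right) = 15190$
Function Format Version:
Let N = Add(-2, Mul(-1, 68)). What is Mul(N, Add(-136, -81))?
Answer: 15190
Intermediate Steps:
N = -70 (N = Add(-2, -68) = -70)
Mul(N, Add(-136, -81)) = Mul(-70, Add(-136, -81)) = Mul(-70, -217) = 15190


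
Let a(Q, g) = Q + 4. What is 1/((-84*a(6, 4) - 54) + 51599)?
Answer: 1/50705 ≈ 1.9722e-5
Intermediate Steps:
a(Q, g) = 4 + Q
1/((-84*a(6, 4) - 54) + 51599) = 1/((-84*(4 + 6) - 54) + 51599) = 1/((-84*10 - 54) + 51599) = 1/((-840 - 54) + 51599) = 1/(-894 + 51599) = 1/50705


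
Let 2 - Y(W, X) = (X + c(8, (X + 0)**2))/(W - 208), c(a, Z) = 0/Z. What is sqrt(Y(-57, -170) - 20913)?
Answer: I*sqrt(58740801)/53 ≈ 144.61*I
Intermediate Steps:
c(a, Z) = 0
Y(W, X) = 2 - X/(-208 + W) (Y(W, X) = 2 - (X + 0)/(W - 208) = 2 - X/(-208 + W))
sqrt(Y(-57, -170) - 20913) = sqrt((-416 - 1*(-170) + 2*(-57))/(-208 - 57) - 20913) = sqrt((-416 + 170 - 114)/(-265) - 20913) = sqrt(-1/265*(-360) - 20913) = sqrt(72/53 - 20913) = sqrt(-1108317/53) = I*sqrt(58740801)/53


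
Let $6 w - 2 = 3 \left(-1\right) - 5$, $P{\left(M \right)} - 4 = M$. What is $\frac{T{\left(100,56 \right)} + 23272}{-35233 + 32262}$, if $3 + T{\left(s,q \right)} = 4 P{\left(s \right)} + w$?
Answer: $- \frac{23684}{2971} \approx -7.9717$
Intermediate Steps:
$P{\left(M \right)} = 4 + M$
$w = -1$ ($w = \frac{1}{3} + \frac{3 \left(-1\right) - 5}{6} = \frac{1}{3} + \frac{-3 - 5}{6} = \frac{1}{3} + \frac{1}{6} \left(-8\right) = \frac{1}{3} - \frac{4}{3} = -1$)
$T{\left(s,q \right)} = 12 + 4 s$ ($T{\left(s,q \right)} = -3 + \left(4 \left(4 + s\right) - 1\right) = -3 + \left(\left(16 + 4 s\right) - 1\right) = -3 + \left(15 + 4 s\right) = 12 + 4 s$)
$\frac{T{\left(100,56 \right)} + 23272}{-35233 + 32262} = \frac{\left(12 + 4 \cdot 100\right) + 23272}{-35233 + 32262} = \frac{\left(12 + 400\right) + 23272}{-2971} = \left(412 + 23272\right) \left(- \frac{1}{2971}\right) = 23684 \left(- \frac{1}{2971}\right) = - \frac{23684}{2971}$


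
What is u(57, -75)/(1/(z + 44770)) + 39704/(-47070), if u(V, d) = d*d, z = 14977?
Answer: 7909569233273/23535 ≈ 3.3608e+8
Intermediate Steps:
u(V, d) = d²
u(57, -75)/(1/(z + 44770)) + 39704/(-47070) = (-75)²/(1/(14977 + 44770)) + 39704/(-47070) = 5625/(1/59747) + 39704*(-1/47070) = 5625/(1/59747) - 19852/23535 = 5625*59747 - 19852/23535 = 336076875 - 19852/23535 = 7909569233273/23535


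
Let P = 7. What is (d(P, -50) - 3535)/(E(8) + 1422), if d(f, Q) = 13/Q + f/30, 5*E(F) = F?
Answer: -265127/106770 ≈ -2.4832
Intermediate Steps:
E(F) = F/5
d(f, Q) = 13/Q + f/30 (d(f, Q) = 13/Q + f*(1/30) = 13/Q + f/30)
(d(P, -50) - 3535)/(E(8) + 1422) = ((13/(-50) + (1/30)*7) - 3535)/((1/5)*8 + 1422) = ((13*(-1/50) + 7/30) - 3535)/(8/5 + 1422) = ((-13/50 + 7/30) - 3535)/(7118/5) = (-2/75 - 3535)*(5/7118) = -265127/75*5/7118 = -265127/106770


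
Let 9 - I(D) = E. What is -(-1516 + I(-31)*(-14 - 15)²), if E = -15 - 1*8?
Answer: -25396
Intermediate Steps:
E = -23 (E = -15 - 8 = -23)
I(D) = 32 (I(D) = 9 - 1*(-23) = 9 + 23 = 32)
-(-1516 + I(-31)*(-14 - 15)²) = -(-1516 + 32*(-14 - 15)²) = -(-1516 + 32*(-29)²) = -(-1516 + 32*841) = -(-1516 + 26912) = -1*25396 = -25396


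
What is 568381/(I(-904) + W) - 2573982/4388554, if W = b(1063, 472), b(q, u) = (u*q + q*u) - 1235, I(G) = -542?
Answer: -41987094208/2197996299515 ≈ -0.019102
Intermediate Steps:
b(q, u) = -1235 + 2*q*u (b(q, u) = (q*u + q*u) - 1235 = 2*q*u - 1235 = -1235 + 2*q*u)
W = 1002237 (W = -1235 + 2*1063*472 = -1235 + 1003472 = 1002237)
568381/(I(-904) + W) - 2573982/4388554 = 568381/(-542 + 1002237) - 2573982/4388554 = 568381/1001695 - 2573982*1/4388554 = 568381*(1/1001695) - 1286991/2194277 = 568381/1001695 - 1286991/2194277 = -41987094208/2197996299515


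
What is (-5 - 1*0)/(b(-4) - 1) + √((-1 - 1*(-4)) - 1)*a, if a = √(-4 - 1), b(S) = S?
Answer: 1 + I*√10 ≈ 1.0 + 3.1623*I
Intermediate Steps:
a = I*√5 (a = √(-5) = I*√5 ≈ 2.2361*I)
(-5 - 1*0)/(b(-4) - 1) + √((-1 - 1*(-4)) - 1)*a = (-5 - 1*0)/(-4 - 1) + √((-1 - 1*(-4)) - 1)*(I*√5) = (-5 + 0)/(-5) + √((-1 + 4) - 1)*(I*√5) = -5*(-⅕) + √(3 - 1)*(I*√5) = 1 + √2*(I*√5) = 1 + I*√10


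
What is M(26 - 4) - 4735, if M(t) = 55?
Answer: -4680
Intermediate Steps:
M(26 - 4) - 4735 = 55 - 4735 = -4680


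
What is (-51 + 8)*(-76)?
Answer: 3268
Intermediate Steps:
(-51 + 8)*(-76) = -43*(-76) = 3268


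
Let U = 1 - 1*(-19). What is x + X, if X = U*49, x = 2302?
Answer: 3282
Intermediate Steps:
U = 20 (U = 1 + 19 = 20)
X = 980 (X = 20*49 = 980)
x + X = 2302 + 980 = 3282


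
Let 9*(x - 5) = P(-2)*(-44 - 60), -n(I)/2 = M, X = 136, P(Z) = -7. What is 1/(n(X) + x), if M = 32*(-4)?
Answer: 9/3077 ≈ 0.0029249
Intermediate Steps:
M = -128
n(I) = 256 (n(I) = -2*(-128) = 256)
x = 773/9 (x = 5 + (-7*(-44 - 60))/9 = 5 + (-7*(-104))/9 = 5 + (⅑)*728 = 5 + 728/9 = 773/9 ≈ 85.889)
1/(n(X) + x) = 1/(256 + 773/9) = 1/(3077/9) = 9/3077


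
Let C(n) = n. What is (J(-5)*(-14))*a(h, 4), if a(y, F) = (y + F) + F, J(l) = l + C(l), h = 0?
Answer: 1120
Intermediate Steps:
J(l) = 2*l (J(l) = l + l = 2*l)
a(y, F) = y + 2*F (a(y, F) = (F + y) + F = y + 2*F)
(J(-5)*(-14))*a(h, 4) = ((2*(-5))*(-14))*(0 + 2*4) = (-10*(-14))*(0 + 8) = 140*8 = 1120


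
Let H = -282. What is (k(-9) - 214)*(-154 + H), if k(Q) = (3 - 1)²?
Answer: 91560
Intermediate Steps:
k(Q) = 4 (k(Q) = 2² = 4)
(k(-9) - 214)*(-154 + H) = (4 - 214)*(-154 - 282) = -210*(-436) = 91560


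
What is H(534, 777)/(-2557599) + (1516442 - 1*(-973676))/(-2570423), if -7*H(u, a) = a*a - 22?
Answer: -43029280788713/46018779060639 ≈ -0.93504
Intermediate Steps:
H(u, a) = 22/7 - a²/7 (H(u, a) = -(a*a - 22)/7 = -(a² - 22)/7 = -(-22 + a²)/7 = 22/7 - a²/7)
H(534, 777)/(-2557599) + (1516442 - 1*(-973676))/(-2570423) = (22/7 - ⅐*777²)/(-2557599) + (1516442 - 1*(-973676))/(-2570423) = (22/7 - ⅐*603729)*(-1/2557599) + (1516442 + 973676)*(-1/2570423) = (22/7 - 86247)*(-1/2557599) + 2490118*(-1/2570423) = -603707/7*(-1/2557599) - 2490118/2570423 = 603707/17903193 - 2490118/2570423 = -43029280788713/46018779060639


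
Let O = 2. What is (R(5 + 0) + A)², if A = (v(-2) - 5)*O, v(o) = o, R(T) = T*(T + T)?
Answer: 1296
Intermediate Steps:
R(T) = 2*T² (R(T) = T*(2*T) = 2*T²)
A = -14 (A = (-2 - 5)*2 = -7*2 = -14)
(R(5 + 0) + A)² = (2*(5 + 0)² - 14)² = (2*5² - 14)² = (2*25 - 14)² = (50 - 14)² = 36² = 1296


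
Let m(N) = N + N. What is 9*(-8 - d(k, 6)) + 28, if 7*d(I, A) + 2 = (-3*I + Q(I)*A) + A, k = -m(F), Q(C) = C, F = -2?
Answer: -452/7 ≈ -64.571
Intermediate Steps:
m(N) = 2*N
k = 4 (k = -2*(-2) = -1*(-4) = 4)
d(I, A) = -2/7 - 3*I/7 + A/7 + A*I/7 (d(I, A) = -2/7 + ((-3*I + I*A) + A)/7 = -2/7 + ((-3*I + A*I) + A)/7 = -2/7 + (A - 3*I + A*I)/7 = -2/7 + (-3*I/7 + A/7 + A*I/7) = -2/7 - 3*I/7 + A/7 + A*I/7)
9*(-8 - d(k, 6)) + 28 = 9*(-8 - (-2/7 - 3/7*4 + (⅐)*6 + (⅐)*6*4)) + 28 = 9*(-8 - (-2/7 - 12/7 + 6/7 + 24/7)) + 28 = 9*(-8 - 1*16/7) + 28 = 9*(-8 - 16/7) + 28 = 9*(-72/7) + 28 = -648/7 + 28 = -452/7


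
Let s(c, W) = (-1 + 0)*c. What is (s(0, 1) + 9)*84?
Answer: 756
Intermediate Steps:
s(c, W) = -c
(s(0, 1) + 9)*84 = (-1*0 + 9)*84 = (0 + 9)*84 = 9*84 = 756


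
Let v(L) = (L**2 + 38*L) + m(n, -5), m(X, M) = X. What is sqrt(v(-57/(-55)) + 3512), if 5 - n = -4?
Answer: 2*sqrt(2693351)/55 ≈ 59.678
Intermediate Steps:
n = 9 (n = 5 - 1*(-4) = 5 + 4 = 9)
v(L) = 9 + L**2 + 38*L (v(L) = (L**2 + 38*L) + 9 = 9 + L**2 + 38*L)
sqrt(v(-57/(-55)) + 3512) = sqrt((9 + (-57/(-55))**2 + 38*(-57/(-55))) + 3512) = sqrt((9 + (-57*(-1/55))**2 + 38*(-57*(-1/55))) + 3512) = sqrt((9 + (57/55)**2 + 38*(57/55)) + 3512) = sqrt((9 + 3249/3025 + 2166/55) + 3512) = sqrt(149604/3025 + 3512) = sqrt(10773404/3025) = 2*sqrt(2693351)/55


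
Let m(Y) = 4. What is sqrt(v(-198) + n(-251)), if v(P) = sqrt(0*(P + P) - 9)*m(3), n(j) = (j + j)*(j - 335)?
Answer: 2*sqrt(73543 + 3*I) ≈ 542.38 + 0.011062*I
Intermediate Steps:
n(j) = 2*j*(-335 + j) (n(j) = (2*j)*(-335 + j) = 2*j*(-335 + j))
v(P) = 12*I (v(P) = sqrt(0*(P + P) - 9)*4 = sqrt(0*(2*P) - 9)*4 = sqrt(0 - 9)*4 = sqrt(-9)*4 = (3*I)*4 = 12*I)
sqrt(v(-198) + n(-251)) = sqrt(12*I + 2*(-251)*(-335 - 251)) = sqrt(12*I + 2*(-251)*(-586)) = sqrt(12*I + 294172) = sqrt(294172 + 12*I)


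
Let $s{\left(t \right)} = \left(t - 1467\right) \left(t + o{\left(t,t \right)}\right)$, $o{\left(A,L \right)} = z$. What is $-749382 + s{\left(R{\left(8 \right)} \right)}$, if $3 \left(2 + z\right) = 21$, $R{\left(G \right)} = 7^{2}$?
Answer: $-825954$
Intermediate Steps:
$R{\left(G \right)} = 49$
$z = 5$ ($z = -2 + \frac{1}{3} \cdot 21 = -2 + 7 = 5$)
$o{\left(A,L \right)} = 5$
$s{\left(t \right)} = \left(-1467 + t\right) \left(5 + t\right)$ ($s{\left(t \right)} = \left(t - 1467\right) \left(t + 5\right) = \left(-1467 + t\right) \left(5 + t\right)$)
$-749382 + s{\left(R{\left(8 \right)} \right)} = -749382 - \left(78973 - 2401\right) = -749382 - 76572 = -825954$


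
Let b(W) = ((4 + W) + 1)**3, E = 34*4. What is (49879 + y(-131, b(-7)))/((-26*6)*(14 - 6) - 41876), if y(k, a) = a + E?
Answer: -50007/43124 ≈ -1.1596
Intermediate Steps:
E = 136
b(W) = (5 + W)**3
y(k, a) = 136 + a (y(k, a) = a + 136 = 136 + a)
(49879 + y(-131, b(-7)))/((-26*6)*(14 - 6) - 41876) = (49879 + (136 + (5 - 7)**3))/((-26*6)*(14 - 6) - 41876) = (49879 + (136 + (-2)**3))/(-156*8 - 41876) = (49879 + (136 - 8))/(-1248 - 41876) = (49879 + 128)/(-43124) = 50007*(-1/43124) = -50007/43124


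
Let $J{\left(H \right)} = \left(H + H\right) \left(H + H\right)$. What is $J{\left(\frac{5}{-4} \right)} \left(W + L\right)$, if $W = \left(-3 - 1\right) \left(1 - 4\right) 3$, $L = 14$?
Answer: $\frac{625}{2} \approx 312.5$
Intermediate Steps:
$W = 36$ ($W = \left(-4\right) \left(-3\right) 3 = 12 \cdot 3 = 36$)
$J{\left(H \right)} = 4 H^{2}$ ($J{\left(H \right)} = 2 H 2 H = 4 H^{2}$)
$J{\left(\frac{5}{-4} \right)} \left(W + L\right) = 4 \left(\frac{5}{-4}\right)^{2} \left(36 + 14\right) = 4 \left(5 \left(- \frac{1}{4}\right)\right)^{2} \cdot 50 = 4 \left(- \frac{5}{4}\right)^{2} \cdot 50 = 4 \cdot \frac{25}{16} \cdot 50 = \frac{25}{4} \cdot 50 = \frac{625}{2}$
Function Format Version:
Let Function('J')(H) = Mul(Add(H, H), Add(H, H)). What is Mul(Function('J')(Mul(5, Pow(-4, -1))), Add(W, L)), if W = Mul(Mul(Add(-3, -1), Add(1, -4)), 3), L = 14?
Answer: Rational(625, 2) ≈ 312.50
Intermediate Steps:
W = 36 (W = Mul(Mul(-4, -3), 3) = Mul(12, 3) = 36)
Function('J')(H) = Mul(4, Pow(H, 2)) (Function('J')(H) = Mul(Mul(2, H), Mul(2, H)) = Mul(4, Pow(H, 2)))
Mul(Function('J')(Mul(5, Pow(-4, -1))), Add(W, L)) = Mul(Mul(4, Pow(Mul(5, Pow(-4, -1)), 2)), Add(36, 14)) = Mul(Mul(4, Pow(Mul(5, Rational(-1, 4)), 2)), 50) = Mul(Mul(4, Pow(Rational(-5, 4), 2)), 50) = Mul(Mul(4, Rational(25, 16)), 50) = Mul(Rational(25, 4), 50) = Rational(625, 2)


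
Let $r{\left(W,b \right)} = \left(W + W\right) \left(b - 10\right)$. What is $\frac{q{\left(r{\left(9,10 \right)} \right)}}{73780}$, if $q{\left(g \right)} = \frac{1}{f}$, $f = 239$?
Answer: $\frac{1}{17633420} \approx 5.6711 \cdot 10^{-8}$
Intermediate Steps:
$r{\left(W,b \right)} = 2 W \left(-10 + b\right)$
$q{\left(g \right)} = \frac{1}{239}$
$\frac{q{\left(r{\left(9,10 \right)} \right)}}{73780} = \frac{1}{239 \cdot 73780} = \frac{1}{239} \cdot \frac{1}{73780} = \frac{1}{17633420}$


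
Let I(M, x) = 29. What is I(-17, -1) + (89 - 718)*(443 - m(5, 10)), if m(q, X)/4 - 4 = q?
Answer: -255974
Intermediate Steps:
m(q, X) = 16 + 4*q
I(-17, -1) + (89 - 718)*(443 - m(5, 10)) = 29 + (89 - 718)*(443 - (16 + 4*5)) = 29 - 629*(443 - (16 + 20)) = 29 - 629*(443 - 1*36) = 29 - 629*(443 - 36) = 29 - 629*407 = 29 - 256003 = -255974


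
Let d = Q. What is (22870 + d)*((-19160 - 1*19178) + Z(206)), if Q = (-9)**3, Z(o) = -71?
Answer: -850413669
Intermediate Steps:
Q = -729
d = -729
(22870 + d)*((-19160 - 1*19178) + Z(206)) = (22870 - 729)*((-19160 - 1*19178) - 71) = 22141*((-19160 - 19178) - 71) = 22141*(-38338 - 71) = 22141*(-38409) = -850413669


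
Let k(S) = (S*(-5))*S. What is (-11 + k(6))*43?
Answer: -8213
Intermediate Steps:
k(S) = -5*S² (k(S) = (-5*S)*S = -5*S²)
(-11 + k(6))*43 = (-11 - 5*6²)*43 = (-11 - 5*36)*43 = (-11 - 180)*43 = -191*43 = -8213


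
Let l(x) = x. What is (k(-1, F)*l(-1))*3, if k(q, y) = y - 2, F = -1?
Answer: 9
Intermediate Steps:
k(q, y) = -2 + y
(k(-1, F)*l(-1))*3 = ((-2 - 1)*(-1))*3 = -3*(-1)*3 = 3*3 = 9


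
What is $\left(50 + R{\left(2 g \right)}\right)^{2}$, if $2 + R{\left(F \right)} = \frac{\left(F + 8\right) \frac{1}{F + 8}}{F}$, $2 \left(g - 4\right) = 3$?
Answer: $\frac{279841}{121} \approx 2312.7$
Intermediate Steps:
$g = \frac{11}{2}$ ($g = 4 + \frac{1}{2} \cdot 3 = 4 + \frac{3}{2} = \frac{11}{2} \approx 5.5$)
$R{\left(F \right)} = -2 + \frac{1}{F}$ ($R{\left(F \right)} = -2 + \frac{\left(F + 8\right) \frac{1}{F + 8}}{F} = -2 + \frac{\left(8 + F\right) \frac{1}{8 + F}}{F} = -2 + 1 \frac{1}{F} = -2 + \frac{1}{F}$)
$\left(50 + R{\left(2 g \right)}\right)^{2} = \left(50 - \left(2 - \frac{1}{2 \cdot \frac{11}{2}}\right)\right)^{2} = \left(50 - \left(2 - \frac{1}{11}\right)\right)^{2} = \left(50 + \left(-2 + \frac{1}{11}\right)\right)^{2} = \left(50 - \frac{21}{11}\right)^{2} = \left(\frac{529}{11}\right)^{2} = \frac{279841}{121}$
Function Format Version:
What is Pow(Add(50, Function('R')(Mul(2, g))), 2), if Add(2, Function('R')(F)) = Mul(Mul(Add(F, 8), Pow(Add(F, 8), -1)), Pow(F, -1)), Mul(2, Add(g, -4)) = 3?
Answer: Rational(279841, 121) ≈ 2312.7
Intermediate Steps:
g = Rational(11, 2) (g = Add(4, Mul(Rational(1, 2), 3)) = Add(4, Rational(3, 2)) = Rational(11, 2) ≈ 5.5000)
Function('R')(F) = Add(-2, Pow(F, -1)) (Function('R')(F) = Add(-2, Mul(Mul(Add(F, 8), Pow(Add(F, 8), -1)), Pow(F, -1))) = Add(-2, Mul(Mul(Add(8, F), Pow(Add(8, F), -1)), Pow(F, -1))) = Add(-2, Mul(1, Pow(F, -1))) = Add(-2, Pow(F, -1)))
Pow(Add(50, Function('R')(Mul(2, g))), 2) = Pow(Add(50, Add(-2, Pow(Mul(2, Rational(11, 2)), -1))), 2) = Pow(Add(50, Add(-2, Pow(11, -1))), 2) = Pow(Add(50, Add(-2, Rational(1, 11))), 2) = Pow(Add(50, Rational(-21, 11)), 2) = Pow(Rational(529, 11), 2) = Rational(279841, 121)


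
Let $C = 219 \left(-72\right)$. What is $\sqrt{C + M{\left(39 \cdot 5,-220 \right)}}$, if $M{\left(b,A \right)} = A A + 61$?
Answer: $\sqrt{32693} \approx 180.81$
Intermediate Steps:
$M{\left(b,A \right)} = 61 + A^{2}$ ($M{\left(b,A \right)} = A^{2} + 61 = 61 + A^{2}$)
$C = -15768$
$\sqrt{C + M{\left(39 \cdot 5,-220 \right)}} = \sqrt{-15768 + \left(61 + \left(-220\right)^{2}\right)} = \sqrt{-15768 + \left(61 + 48400\right)} = \sqrt{-15768 + 48461} = \sqrt{32693}$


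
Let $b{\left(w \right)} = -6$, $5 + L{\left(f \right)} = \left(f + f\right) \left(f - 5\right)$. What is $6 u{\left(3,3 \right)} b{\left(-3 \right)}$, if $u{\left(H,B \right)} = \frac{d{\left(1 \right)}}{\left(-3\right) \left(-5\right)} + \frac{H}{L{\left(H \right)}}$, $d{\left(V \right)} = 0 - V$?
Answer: $\frac{744}{85} \approx 8.7529$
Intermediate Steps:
$d{\left(V \right)} = - V$
$L{\left(f \right)} = -5 + 2 f \left(-5 + f\right)$ ($L{\left(f \right)} = -5 + \left(f + f\right) \left(f - 5\right) = -5 + 2 f \left(-5 + f\right)$)
$u{\left(H,B \right)} = - \frac{1}{15} + \frac{H}{-5 - 10 H + 2 H^{2}}$ ($u{\left(H,B \right)} = \frac{\left(-1\right) 1}{\left(-3\right) \left(-5\right)} + \frac{H}{-5 - 10 H + 2 H^{2}} = - \frac{1}{15} + \frac{H}{-5 - 10 H + 2 H^{2}}$)
$6 u{\left(3,3 \right)} b{\left(-3 \right)} = 6 \frac{-5 - 75 + 2 \cdot 3^{2}}{15 \left(5 - 2 \cdot 3^{2} + 10 \cdot 3\right)} \left(-6\right) = 6 \frac{-5 - 75 + 2 \cdot 9}{15 \left(5 - 18 + 30\right)} \left(-6\right) = 6 \frac{-5 - 75 + 18}{15 \left(5 - 18 + 30\right)} \left(-6\right) = 6 \cdot \frac{1}{15} \cdot \frac{1}{17} \left(-62\right) \left(-6\right) = 6 \left(- \frac{62}{255}\right) \left(-6\right) = \left(- \frac{124}{85}\right) \left(-6\right) = \frac{744}{85}$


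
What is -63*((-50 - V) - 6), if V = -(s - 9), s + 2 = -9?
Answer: 4788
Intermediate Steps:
s = -11 (s = -2 - 9 = -11)
V = 20 (V = -(-11 - 9) = -1*(-20) = 20)
-63*((-50 - V) - 6) = -63*((-50 - 1*20) - 6) = -63*((-50 - 20) - 6) = -63*(-70 - 6) = -63*(-76) = 4788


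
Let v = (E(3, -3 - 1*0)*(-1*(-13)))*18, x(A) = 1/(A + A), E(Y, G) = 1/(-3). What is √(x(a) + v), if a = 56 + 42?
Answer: I*√15287/14 ≈ 8.8315*I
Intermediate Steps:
E(Y, G) = -⅓
a = 98
x(A) = 1/(2*A)
v = -78 (v = -(-1)*(-13)/3*18 = -⅓*13*18 = -13/3*18 = -78)
√(x(a) + v) = √((½)/98 - 78) = √((½)*(1/98) - 78) = √(1/196 - 78) = √(-15287/196) = I*√15287/14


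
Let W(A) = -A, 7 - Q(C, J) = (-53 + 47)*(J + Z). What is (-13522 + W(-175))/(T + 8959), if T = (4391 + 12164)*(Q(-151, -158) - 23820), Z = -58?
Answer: 13347/415670536 ≈ 3.2110e-5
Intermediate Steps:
Q(C, J) = -341 + 6*J (Q(C, J) = 7 - (-53 + 47)*(J - 58) = 7 - (-6)*(-58 + J) = 7 - (348 - 6*J) = 7 + (-348 + 6*J) = -341 + 6*J)
T = -415679495 (T = (4391 + 12164)*((-341 + 6*(-158)) - 23820) = 16555*((-341 - 948) - 23820) = 16555*(-1289 - 23820) = 16555*(-25109) = -415679495)
(-13522 + W(-175))/(T + 8959) = (-13522 - 1*(-175))/(-415679495 + 8959) = (-13522 + 175)/(-415670536) = -13347*(-1/415670536) = 13347/415670536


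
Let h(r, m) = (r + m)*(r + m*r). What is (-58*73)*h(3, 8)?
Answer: -1257498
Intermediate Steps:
h(r, m) = (m + r)*(r + m*r)
(-58*73)*h(3, 8) = (-58*73)*(3*(8 + 3 + 8² + 8*3)) = -12702*(8 + 3 + 64 + 24) = -12702*99 = -4234*297 = -1257498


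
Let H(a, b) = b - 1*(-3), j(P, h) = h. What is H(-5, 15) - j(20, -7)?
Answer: 25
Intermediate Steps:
H(a, b) = 3 + b (H(a, b) = b + 3 = 3 + b)
H(-5, 15) - j(20, -7) = (3 + 15) - 1*(-7) = 18 + 7 = 25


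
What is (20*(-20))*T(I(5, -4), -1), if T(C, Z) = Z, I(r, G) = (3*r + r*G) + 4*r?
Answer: 400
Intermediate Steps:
I(r, G) = 7*r + G*r (I(r, G) = (3*r + G*r) + 4*r = 7*r + G*r)
(20*(-20))*T(I(5, -4), -1) = (20*(-20))*(-1) = -400*(-1) = 400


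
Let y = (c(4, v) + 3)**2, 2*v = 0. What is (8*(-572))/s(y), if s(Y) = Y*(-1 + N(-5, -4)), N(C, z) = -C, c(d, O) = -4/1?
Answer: -1144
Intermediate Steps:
v = 0 (v = (1/2)*0 = 0)
c(d, O) = -4 (c(d, O) = -4*1 = -4)
y = 1 (y = (-4 + 3)**2 = (-1)**2 = 1)
s(Y) = 4*Y (s(Y) = Y*(-1 - 1*(-5)) = Y*(-1 + 5) = Y*4 = 4*Y)
(8*(-572))/s(y) = (8*(-572))/((4*1)) = -4576/4 = -4576*1/4 = -1144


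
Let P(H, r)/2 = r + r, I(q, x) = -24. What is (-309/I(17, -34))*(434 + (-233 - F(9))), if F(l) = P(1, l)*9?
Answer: -12669/8 ≈ -1583.6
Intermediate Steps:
P(H, r) = 4*r (P(H, r) = 2*(r + r) = 2*(2*r) = 4*r)
F(l) = 36*l (F(l) = (4*l)*9 = 36*l)
(-309/I(17, -34))*(434 + (-233 - F(9))) = (-309/(-24))*(434 + (-233 - 36*9)) = (-309*(-1/24))*(434 + (-233 - 1*324)) = 103*(434 + (-233 - 324))/8 = 103*(434 - 557)/8 = (103/8)*(-123) = -12669/8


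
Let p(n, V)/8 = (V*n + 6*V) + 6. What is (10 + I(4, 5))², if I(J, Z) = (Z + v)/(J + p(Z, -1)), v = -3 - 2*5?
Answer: 8464/81 ≈ 104.49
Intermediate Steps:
p(n, V) = 48 + 48*V + 8*V*n (p(n, V) = 8*((V*n + 6*V) + 6) = 8*((6*V + V*n) + 6) = 8*(6 + 6*V + V*n) = 48 + 48*V + 8*V*n)
v = -13 (v = -3 - 10 = -13)
I(J, Z) = (-13 + Z)/(J - 8*Z) (I(J, Z) = (Z - 13)/(J + (48 + 48*(-1) + 8*(-1)*Z)) = (-13 + Z)/(J + (48 - 48 - 8*Z)) = (-13 + Z)/(J - 8*Z))
(10 + I(4, 5))² = (10 + (-13 + 5)/(4 - 8*5))² = (10 - 8/(4 - 40))² = (10 - 8/(-36))² = (10 - 1/36*(-8))² = (10 + 2/9)² = (92/9)² = 8464/81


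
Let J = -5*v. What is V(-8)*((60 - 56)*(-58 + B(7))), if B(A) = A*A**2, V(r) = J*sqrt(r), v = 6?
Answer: -68400*I*sqrt(2) ≈ -96732.0*I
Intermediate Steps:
J = -30 (J = -5*6 = -30)
V(r) = -30*sqrt(r)
B(A) = A**3
V(-8)*((60 - 56)*(-58 + B(7))) = (-60*I*sqrt(2))*((60 - 56)*(-58 + 7**3)) = (-60*I*sqrt(2))*(4*(-58 + 343)) = (-60*I*sqrt(2))*(4*285) = -60*I*sqrt(2)*1140 = -68400*I*sqrt(2)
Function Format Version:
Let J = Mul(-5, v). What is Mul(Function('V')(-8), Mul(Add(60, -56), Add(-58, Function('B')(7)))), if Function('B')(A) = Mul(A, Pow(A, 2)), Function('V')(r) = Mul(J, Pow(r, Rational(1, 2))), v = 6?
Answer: Mul(-68400, I, Pow(2, Rational(1, 2))) ≈ Mul(-96732., I)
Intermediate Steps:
J = -30 (J = Mul(-5, 6) = -30)
Function('V')(r) = Mul(-30, Pow(r, Rational(1, 2)))
Function('B')(A) = Pow(A, 3)
Mul(Function('V')(-8), Mul(Add(60, -56), Add(-58, Function('B')(7)))) = Mul(Mul(-30, Pow(-8, Rational(1, 2))), Mul(Add(60, -56), Add(-58, Pow(7, 3)))) = Mul(Mul(-30, Mul(2, I, Pow(2, Rational(1, 2)))), Mul(4, Add(-58, 343))) = Mul(Mul(-60, I, Pow(2, Rational(1, 2))), Mul(4, 285)) = Mul(Mul(-60, I, Pow(2, Rational(1, 2))), 1140) = Mul(-68400, I, Pow(2, Rational(1, 2)))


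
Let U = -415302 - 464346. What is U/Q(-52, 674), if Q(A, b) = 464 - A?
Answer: -73304/43 ≈ -1704.7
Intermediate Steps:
U = -879648
U/Q(-52, 674) = -879648/(464 - 1*(-52)) = -879648/(464 + 52) = -879648/516 = -879648*1/516 = -73304/43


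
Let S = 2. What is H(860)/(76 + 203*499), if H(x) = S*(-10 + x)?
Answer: 1700/101373 ≈ 0.016770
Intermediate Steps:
H(x) = -20 + 2*x (H(x) = 2*(-10 + x) = -20 + 2*x)
H(860)/(76 + 203*499) = (-20 + 2*860)/(76 + 203*499) = (-20 + 1720)/(76 + 101297) = 1700/101373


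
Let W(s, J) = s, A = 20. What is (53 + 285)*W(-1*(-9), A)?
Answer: 3042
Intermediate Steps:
(53 + 285)*W(-1*(-9), A) = (53 + 285)*(-1*(-9)) = 338*9 = 3042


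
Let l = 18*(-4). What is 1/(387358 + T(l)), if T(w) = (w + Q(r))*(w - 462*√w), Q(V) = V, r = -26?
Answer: 197207/151578184034 - 67914*I*√2/75789092017 ≈ 1.301e-6 - 1.2673e-6*I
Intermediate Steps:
l = -72
T(w) = (-26 + w)*(w - 462*√w) (T(w) = (w - 26)*(w - 462*√w) = (-26 + w)*(w - 462*√w))
1/(387358 + T(l)) = 1/(387358 + ((-72)² - (-199584)*I*√2 - 26*(-72) + 12012*√(-72))) = 1/(387358 + (5184 - (-199584)*I*√2 + 1872 + 12012*(6*I*√2))) = 1/(387358 + (5184 + 199584*I*√2 + 1872 + 72072*I*√2)) = 1/(387358 + (7056 + 271656*I*√2)) = 1/(394414 + 271656*I*√2)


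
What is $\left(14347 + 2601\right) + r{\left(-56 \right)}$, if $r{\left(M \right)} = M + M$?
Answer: $16836$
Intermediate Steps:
$r{\left(M \right)} = 2 M$
$\left(14347 + 2601\right) + r{\left(-56 \right)} = \left(14347 + 2601\right) + 2 \left(-56\right) = 16948 - 112 = 16836$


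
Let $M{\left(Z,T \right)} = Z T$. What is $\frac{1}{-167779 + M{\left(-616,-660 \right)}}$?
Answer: $\frac{1}{238781} \approx 4.1879 \cdot 10^{-6}$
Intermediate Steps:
$M{\left(Z,T \right)} = T Z$
$\frac{1}{-167779 + M{\left(-616,-660 \right)}} = \frac{1}{-167779 - -406560} = \frac{1}{-167779 + 406560} = \frac{1}{238781}$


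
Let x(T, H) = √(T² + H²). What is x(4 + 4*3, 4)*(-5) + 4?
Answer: 4 - 20*√17 ≈ -78.462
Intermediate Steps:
x(T, H) = √(H² + T²)
x(4 + 4*3, 4)*(-5) + 4 = √(4² + (4 + 4*3)²)*(-5) + 4 = √(16 + (4 + 12)²)*(-5) + 4 = √(16 + 16²)*(-5) + 4 = √(16 + 256)*(-5) + 4 = √272*(-5) + 4 = (4*√17)*(-5) + 4 = -20*√17 + 4 = 4 - 20*√17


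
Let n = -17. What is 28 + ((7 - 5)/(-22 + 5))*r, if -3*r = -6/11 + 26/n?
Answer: 266260/9537 ≈ 27.919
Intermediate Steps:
r = 388/561 (r = -(-6/11 + 26/(-17))/3 = -(-6*1/11 + 26*(-1/17))/3 = -(-6/11 - 26/17)/3 = -⅓*(-388/187) = 388/561 ≈ 0.69162)
28 + ((7 - 5)/(-22 + 5))*r = 28 + ((7 - 5)/(-22 + 5))*(388/561) = 28 + (2/(-17))*(388/561) = 28 + (2*(-1/17))*(388/561) = 28 - 2/17*388/561 = 28 - 776/9537 = 266260/9537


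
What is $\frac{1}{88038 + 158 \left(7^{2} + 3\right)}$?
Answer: $\frac{1}{96254} \approx 1.0389 \cdot 10^{-5}$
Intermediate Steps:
$\frac{1}{88038 + 158 \left(7^{2} + 3\right)} = \frac{1}{88038 + 158 \left(49 + 3\right)} = \frac{1}{88038 + 158 \cdot 52} = \frac{1}{88038 + 8216} = \frac{1}{96254}$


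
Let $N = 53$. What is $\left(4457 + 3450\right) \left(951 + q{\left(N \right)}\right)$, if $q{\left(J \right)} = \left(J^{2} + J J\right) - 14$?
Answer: $51830385$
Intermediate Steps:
$q{\left(J \right)} = -14 + 2 J^{2}$ ($q{\left(J \right)} = \left(J^{2} + J^{2}\right) - 14 = 2 J^{2} - 14 = -14 + 2 J^{2}$)
$\left(4457 + 3450\right) \left(951 + q{\left(N \right)}\right) = \left(4457 + 3450\right) \left(951 - \left(14 - 2 \cdot 53^{2}\right)\right) = 7907 \left(951 + \left(-14 + 2 \cdot 2809\right)\right) = 7907 \left(951 + \left(-14 + 5618\right)\right) = 7907 \left(951 + 5604\right) = 7907 \cdot 6555 = 51830385$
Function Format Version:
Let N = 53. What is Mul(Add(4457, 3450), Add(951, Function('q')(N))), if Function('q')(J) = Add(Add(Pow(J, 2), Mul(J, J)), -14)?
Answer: 51830385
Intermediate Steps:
Function('q')(J) = Add(-14, Mul(2, Pow(J, 2))) (Function('q')(J) = Add(Add(Pow(J, 2), Pow(J, 2)), -14) = Add(Mul(2, Pow(J, 2)), -14) = Add(-14, Mul(2, Pow(J, 2))))
Mul(Add(4457, 3450), Add(951, Function('q')(N))) = Mul(Add(4457, 3450), Add(951, Add(-14, Mul(2, Pow(53, 2))))) = Mul(7907, Add(951, Add(-14, Mul(2, 2809)))) = Mul(7907, Add(951, Add(-14, 5618))) = Mul(7907, Add(951, 5604)) = Mul(7907, 6555) = 51830385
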